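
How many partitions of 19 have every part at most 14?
Let r_j(i) = number of partitions of i into parts ≤ j, for i = 0..19. r_1(i) = 1 for all i; r_j(i) = r_{j-1}(i) + r_j(i-j). Rows j = 2..14: ≤2: 1 1 2 2 3 3 4 4 5 5 6 6 7 7 8 8 9 9 10 10; ≤3: 1 1 2 3 4 5 7 8 10 12 14 16 19 21 24 27 30 33 37 40; ≤4: 1 1 2 3 5 6 9 11 15 18 23 27 34 39 47 54 64 72 84 94; ≤5: 1 1 2 3 5 7 10 13 18 23 30 37 47 57 70 84 101 119 141 164; ≤6: 1 1 2 3 5 7 11 14 20 26 35 44 58 71 90 110 136 163 199 235; ≤7: 1 1 2 3 5 7 11 15 21 28 38 49 65 82 105 131 164 201 248 300; ≤8: 1 1 2 3 5 7 11 15 22 29 40 52 70 89 116 146 186 230 288 352; ≤9: 1 1 2 3 5 7 11 15 22 30 41 54 73 94 123 157 201 252 318 393; ≤10: 1 1 2 3 5 7 11 15 22 30 42 55 75 97 128 164 212 267 340 423; ≤11: 1 1 2 3 5 7 11 15 22 30 42 56 76 99 131 169 219 278 355 445; ≤12: 1 1 2 3 5 7 11 15 22 30 42 56 77 100 133 172 224 285 366 460; ≤13: 1 1 2 3 5 7 11 15 22 30 42 56 77 101 134 174 227 290 373 471; ≤14: 1 1 2 3 5 7 11 15 22 30 42 56 77 101 135 175 229 293 378 478. r_14(19) = 478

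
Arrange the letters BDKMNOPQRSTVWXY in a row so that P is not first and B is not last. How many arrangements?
By inclusion-exclusion: 15! - 2×(15-1)! + (15-2)! = 1307674368000 - 174356582400 + 6227020800 = 1139544806400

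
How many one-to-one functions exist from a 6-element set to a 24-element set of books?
P(24,6) = 24!/(24-6)! = 96909120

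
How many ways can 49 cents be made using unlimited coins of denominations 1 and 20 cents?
Coefficient of x^49 in 1/(1-x^1) · 1/(1-x^20). Use j coins of 20 for j = 0..⌊49/20⌋ = 2, the rest in 1s: 2 + 1 = 3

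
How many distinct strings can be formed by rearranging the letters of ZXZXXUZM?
8! / (3! × 1! × 3! × 1!) = 1120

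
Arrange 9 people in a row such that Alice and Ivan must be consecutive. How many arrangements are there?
Treat the 2 as one block: (9-2+1)! × 2! = 40320 × 2 = 80640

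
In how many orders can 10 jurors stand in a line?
10! = 3628800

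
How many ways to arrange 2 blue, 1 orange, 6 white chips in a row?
9! / (2! × 1! × 6!) = 252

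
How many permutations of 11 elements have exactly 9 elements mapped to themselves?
Choose the 9 fixed points C(11,9) = 55, derange the rest: !2 = Σ_{j=0}^{2} (-1)^j·2!/j! = 2 - 2 + 1 = 1. Product = 55 × 1 = 55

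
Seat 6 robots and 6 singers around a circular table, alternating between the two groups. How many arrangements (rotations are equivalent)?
Fix one of the robots: (6-1)! ways for the remaining robots, × 6! ways for the singers = 120 × 720 = 86400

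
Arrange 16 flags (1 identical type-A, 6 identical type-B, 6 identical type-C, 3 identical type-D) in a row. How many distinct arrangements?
16! / (1! × 6! × 6! × 3!) = 6726720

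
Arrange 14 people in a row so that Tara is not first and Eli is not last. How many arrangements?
By inclusion-exclusion: 14! - 2×(14-1)! + (14-2)! = 87178291200 - 12454041600 + 479001600 = 75203251200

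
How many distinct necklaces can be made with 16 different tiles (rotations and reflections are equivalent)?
(16-1)!/2 = 1307674368000/2 = 653837184000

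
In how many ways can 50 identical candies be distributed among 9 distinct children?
C(50+9-1, 9-1) = C(58, 8) = 1916797311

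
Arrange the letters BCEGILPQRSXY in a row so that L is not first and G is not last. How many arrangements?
By inclusion-exclusion: 12! - 2×(12-1)! + (12-2)! = 479001600 - 79833600 + 3628800 = 402796800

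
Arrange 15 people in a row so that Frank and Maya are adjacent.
Treat as block: (15-1)! × 2! = 87178291200 × 2 = 174356582400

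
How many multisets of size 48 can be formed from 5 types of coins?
C(48+5-1, 5-1) = C(52, 4) = 270725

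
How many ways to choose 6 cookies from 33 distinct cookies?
C(33,6) = 33!/(6!×27!) = 1107568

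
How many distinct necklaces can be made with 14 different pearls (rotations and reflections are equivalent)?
(14-1)!/2 = 6227020800/2 = 3113510400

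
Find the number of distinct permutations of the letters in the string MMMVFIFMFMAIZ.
13! / (5! × 1! × 1! × 2! × 3! × 1!) = 4324320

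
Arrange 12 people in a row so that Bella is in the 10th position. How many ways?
Fix one position: (12-1)! = 39916800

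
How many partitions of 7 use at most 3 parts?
By conjugation, equals partitions of 7 into parts ≤ 3. Let r_j(i) = number of partitions of i into parts ≤ j, for i = 0..7. r_1(i) = 1 for all i; r_j(i) = r_{j-1}(i) + r_j(i-j). Rows j = 2..3: ≤2: 1 1 2 2 3 3 4 4; ≤3: 1 1 2 3 4 5 7 8. r_3(7) = 8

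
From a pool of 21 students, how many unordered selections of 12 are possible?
C(21,12) = 21!/(12!×9!) = 293930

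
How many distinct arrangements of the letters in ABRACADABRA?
11! / (5! × 2! × 2! × 1! × 1!) = 83160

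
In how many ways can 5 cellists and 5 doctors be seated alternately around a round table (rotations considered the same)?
Fix one of the cellists: (5-1)! ways for the remaining cellists, × 5! ways for the doctors = 24 × 120 = 2880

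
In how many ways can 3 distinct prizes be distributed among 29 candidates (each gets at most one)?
P(29,3) = 29!/(29-3)! = 21924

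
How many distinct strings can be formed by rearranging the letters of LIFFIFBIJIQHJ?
13! / (2! × 1! × 1! × 1! × 4! × 3! × 1!) = 21621600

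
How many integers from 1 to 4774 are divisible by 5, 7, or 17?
⌊4774/5⌋+⌊4774/7⌋+⌊4774/17⌋ - ⌊4774/35⌋-⌊4774/85⌋-⌊4774/119⌋ + ⌊4774/595⌋ = 954+682+280 - 136-56-40 + 8 = 1692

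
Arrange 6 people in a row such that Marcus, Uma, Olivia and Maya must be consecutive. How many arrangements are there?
Treat the 4 as one block: (6-4+1)! × 4! = 6 × 24 = 144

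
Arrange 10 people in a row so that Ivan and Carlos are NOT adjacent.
Total - adjacent = 10! - (10-1)!×2 = 3628800 - 725760 = 2903040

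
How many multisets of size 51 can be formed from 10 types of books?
C(51+10-1, 10-1) = C(60, 9) = 14783142660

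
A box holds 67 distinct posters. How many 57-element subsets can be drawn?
C(67,57) = 67!/(57!×10!) = 247994680648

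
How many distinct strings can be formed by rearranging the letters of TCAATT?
6! / (3! × 2! × 1!) = 60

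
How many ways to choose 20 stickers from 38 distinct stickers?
C(38,20) = 38!/(20!×18!) = 33578000610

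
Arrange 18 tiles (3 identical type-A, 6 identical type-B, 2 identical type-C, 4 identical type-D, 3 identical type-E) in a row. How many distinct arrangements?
18! / (3! × 6! × 2! × 4! × 3!) = 5145940800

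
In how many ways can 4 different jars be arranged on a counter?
4! = 24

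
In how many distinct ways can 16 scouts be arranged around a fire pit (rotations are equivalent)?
Circular: fix one position, arrange the rest. (16-1)! = 1307674368000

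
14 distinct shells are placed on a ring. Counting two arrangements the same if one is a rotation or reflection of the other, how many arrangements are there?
(14-1)!/2 = 6227020800/2 = 3113510400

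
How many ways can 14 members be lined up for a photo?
14! = 87178291200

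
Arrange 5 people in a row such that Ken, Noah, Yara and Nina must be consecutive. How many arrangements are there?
Treat the 4 as one block: (5-4+1)! × 4! = 2 × 24 = 48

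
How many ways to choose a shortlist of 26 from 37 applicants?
C(37,26) = 37!/(26!×11!) = 854992152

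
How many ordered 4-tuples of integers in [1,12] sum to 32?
Coefficient of x^32 in (x + x² + ... + x^12)^4. By inclusion-exclusion on dice exceeding 12: Σ_j (-1)^j C(4,j)·C(32-1-12j, 3) = C(4,0)·C(31,3) - C(4,1)·C(19,3) + C(4,2)·C(7,3) = 1·4495 - 4·969 + 6·35 = 829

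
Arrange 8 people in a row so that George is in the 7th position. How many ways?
Fix one position: (8-1)! = 5040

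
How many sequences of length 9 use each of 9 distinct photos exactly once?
9! = 362880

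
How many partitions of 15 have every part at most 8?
Let r_j(i) = number of partitions of i into parts ≤ j, for i = 0..15. r_1(i) = 1 for all i; r_j(i) = r_{j-1}(i) + r_j(i-j). Rows j = 2..8: ≤2: 1 1 2 2 3 3 4 4 5 5 6 6 7 7 8 8; ≤3: 1 1 2 3 4 5 7 8 10 12 14 16 19 21 24 27; ≤4: 1 1 2 3 5 6 9 11 15 18 23 27 34 39 47 54; ≤5: 1 1 2 3 5 7 10 13 18 23 30 37 47 57 70 84; ≤6: 1 1 2 3 5 7 11 14 20 26 35 44 58 71 90 110; ≤7: 1 1 2 3 5 7 11 15 21 28 38 49 65 82 105 131; ≤8: 1 1 2 3 5 7 11 15 22 29 40 52 70 89 116 146. r_8(15) = 146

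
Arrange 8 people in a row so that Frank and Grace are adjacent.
Treat as block: (8-1)! × 2! = 5040 × 2 = 10080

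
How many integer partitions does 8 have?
Pentagonal recurrence p(n) = p(n-1) + p(n-2) - p(n-5) - p(n-7) + p(n-12) + p(n-15) - ... gives p(0..7) = 1, 1, 2, 3, 5, 7, 11, 15. p(8) = p(7) + p(6) - p(3) - p(1) = 15 + 11 - 3 - 1 = 22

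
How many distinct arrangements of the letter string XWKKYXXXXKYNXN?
14! / (2! × 2! × 6! × 1! × 3!) = 5045040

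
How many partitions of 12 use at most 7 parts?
By conjugation, equals partitions of 12 into parts ≤ 7. Let r_j(i) = number of partitions of i into parts ≤ j, for i = 0..12. r_1(i) = 1 for all i; r_j(i) = r_{j-1}(i) + r_j(i-j). Rows j = 2..7: ≤2: 1 1 2 2 3 3 4 4 5 5 6 6 7; ≤3: 1 1 2 3 4 5 7 8 10 12 14 16 19; ≤4: 1 1 2 3 5 6 9 11 15 18 23 27 34; ≤5: 1 1 2 3 5 7 10 13 18 23 30 37 47; ≤6: 1 1 2 3 5 7 11 14 20 26 35 44 58; ≤7: 1 1 2 3 5 7 11 15 21 28 38 49 65. r_7(12) = 65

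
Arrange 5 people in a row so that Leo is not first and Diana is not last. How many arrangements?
By inclusion-exclusion: 5! - 2×(5-1)! + (5-2)! = 120 - 48 + 6 = 78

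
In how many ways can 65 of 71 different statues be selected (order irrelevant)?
C(71,65) = 71!/(65!×6!) = 143218999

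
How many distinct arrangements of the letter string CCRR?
4! / (2! × 2!) = 6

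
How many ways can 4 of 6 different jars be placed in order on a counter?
P(6,4) = 6!/(6-4)! = 360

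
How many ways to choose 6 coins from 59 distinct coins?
C(59,6) = 59!/(6!×53!) = 45057474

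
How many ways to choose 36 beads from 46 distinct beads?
C(46,36) = 46!/(36!×10!) = 4076350421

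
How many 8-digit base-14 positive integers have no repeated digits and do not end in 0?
Last digit: 13 nonzero choices. First digit: 12 (nonzero, ≠last). Middle 6: P(12,6) = 665280. Total = 103783680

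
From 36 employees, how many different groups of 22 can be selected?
C(36,22) = 36!/(22!×14!) = 3796297200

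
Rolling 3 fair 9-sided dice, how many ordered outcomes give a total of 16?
Coefficient of x^16 in (x + x² + ... + x^9)^3. By inclusion-exclusion on dice exceeding 9: Σ_j (-1)^j C(3,j)·C(16-1-9j, 2) = C(3,0)·C(15,2) - C(3,1)·C(6,2) = 1·105 - 3·15 = 60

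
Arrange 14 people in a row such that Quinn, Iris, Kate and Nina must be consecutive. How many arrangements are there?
Treat the 4 as one block: (14-4+1)! × 4! = 39916800 × 24 = 958003200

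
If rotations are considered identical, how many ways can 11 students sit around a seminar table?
Circular: fix one position, arrange the rest. (11-1)! = 3628800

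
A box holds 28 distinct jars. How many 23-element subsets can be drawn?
C(28,23) = 28!/(23!×5!) = 98280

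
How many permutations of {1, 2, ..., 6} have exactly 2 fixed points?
Choose the 2 fixed points C(6,2) = 15, derange the rest: !4 = Σ_{j=0}^{4} (-1)^j·4!/j! = 24 - 24 + 12 - 4 + 1 = 9. Product = 15 × 9 = 135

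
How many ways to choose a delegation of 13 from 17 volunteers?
C(17,13) = 17!/(13!×4!) = 2380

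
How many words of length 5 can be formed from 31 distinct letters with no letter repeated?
P(31,5) = 31!/(31-5)! = 20389320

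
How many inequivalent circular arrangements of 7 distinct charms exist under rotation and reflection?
(7-1)!/2 = 720/2 = 360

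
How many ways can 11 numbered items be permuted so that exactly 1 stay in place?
Choose the 1 fixed point C(11,1) = 11, derange the rest: !10 = Σ_{j=0}^{10} (-1)^j·10!/j! = 3628800 - 3628800 + 1814400 - 604800 + 151200 - 30240 + 5040 - 720 + 90 - 10 + 1 = 1334961. Product = 11 × 1334961 = 14684571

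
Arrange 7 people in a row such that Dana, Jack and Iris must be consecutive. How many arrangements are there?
Treat the 3 as one block: (7-3+1)! × 3! = 120 × 6 = 720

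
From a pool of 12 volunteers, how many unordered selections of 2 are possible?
C(12,2) = 12!/(2!×10!) = 66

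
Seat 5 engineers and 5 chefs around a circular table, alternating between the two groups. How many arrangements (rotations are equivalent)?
Fix one of the engineers: (5-1)! ways for the remaining engineers, × 5! ways for the chefs = 24 × 120 = 2880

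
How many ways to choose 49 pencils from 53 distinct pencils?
C(53,49) = 53!/(49!×4!) = 292825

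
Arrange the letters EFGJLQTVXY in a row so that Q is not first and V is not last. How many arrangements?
By inclusion-exclusion: 10! - 2×(10-1)! + (10-2)! = 3628800 - 725760 + 40320 = 2943360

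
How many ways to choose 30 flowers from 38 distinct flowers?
C(38,30) = 38!/(30!×8!) = 48903492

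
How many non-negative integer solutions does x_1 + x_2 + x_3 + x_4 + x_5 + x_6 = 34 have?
C(34+6-1, 6-1) = C(39, 5) = 575757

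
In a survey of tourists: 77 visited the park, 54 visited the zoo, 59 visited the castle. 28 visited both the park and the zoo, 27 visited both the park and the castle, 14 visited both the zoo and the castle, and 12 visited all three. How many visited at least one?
|A∪B∪C| = 77+54+59-28-27-14+12 = 133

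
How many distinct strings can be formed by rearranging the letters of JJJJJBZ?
7! / (1! × 5! × 1!) = 42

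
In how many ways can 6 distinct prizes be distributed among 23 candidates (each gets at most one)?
P(23,6) = 23!/(23-6)! = 72681840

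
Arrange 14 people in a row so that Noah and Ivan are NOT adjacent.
Total - adjacent = 14! - (14-1)!×2 = 87178291200 - 12454041600 = 74724249600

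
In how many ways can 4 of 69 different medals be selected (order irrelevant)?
C(69,4) = 69!/(4!×65!) = 864501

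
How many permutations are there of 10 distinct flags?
10! = 3628800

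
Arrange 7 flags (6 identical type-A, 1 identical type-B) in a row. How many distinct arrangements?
7! / (6! × 1!) = 7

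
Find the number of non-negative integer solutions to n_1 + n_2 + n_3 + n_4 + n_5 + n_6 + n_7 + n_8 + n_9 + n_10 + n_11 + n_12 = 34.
C(34+12-1, 12-1) = C(45, 11) = 10150595910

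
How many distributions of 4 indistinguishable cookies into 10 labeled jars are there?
C(4+10-1, 10-1) = C(13, 9) = 715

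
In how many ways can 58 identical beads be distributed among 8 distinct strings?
C(58+8-1, 8-1) = C(65, 7) = 696190560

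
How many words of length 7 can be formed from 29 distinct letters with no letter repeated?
P(29,7) = 29!/(29-7)! = 7866331200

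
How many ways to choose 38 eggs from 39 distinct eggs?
C(39,38) = 39!/(38!×1!) = 39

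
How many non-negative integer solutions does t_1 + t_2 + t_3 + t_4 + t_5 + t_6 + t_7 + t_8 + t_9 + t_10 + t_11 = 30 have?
C(30+11-1, 11-1) = C(40, 10) = 847660528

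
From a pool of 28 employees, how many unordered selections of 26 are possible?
C(28,26) = 28!/(26!×2!) = 378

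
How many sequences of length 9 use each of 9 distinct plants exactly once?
9! = 362880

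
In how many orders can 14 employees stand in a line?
14! = 87178291200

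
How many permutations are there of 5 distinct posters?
5! = 120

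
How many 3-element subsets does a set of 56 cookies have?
C(56,3) = 56!/(3!×53!) = 27720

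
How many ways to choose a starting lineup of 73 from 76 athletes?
C(76,73) = 76!/(73!×3!) = 70300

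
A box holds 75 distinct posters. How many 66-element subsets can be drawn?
C(75,66) = 75!/(66!×9!) = 125595622175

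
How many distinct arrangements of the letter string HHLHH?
5! / (4! × 1!) = 5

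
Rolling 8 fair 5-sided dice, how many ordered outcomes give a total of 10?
Coefficient of x^10 in (x + x² + ... + x^5)^8. By inclusion-exclusion on dice exceeding 5: Σ_j (-1)^j C(8,j)·C(10-1-5j, 7) = C(8,0)·C(9,7) = 1·36 = 36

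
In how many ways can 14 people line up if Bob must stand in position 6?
Fix one position: (14-1)! = 6227020800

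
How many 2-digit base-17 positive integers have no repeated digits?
First digit: 16 choices (nonzero). Then descending: 16 × 16 = 256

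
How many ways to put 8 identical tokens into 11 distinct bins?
C(8+11-1, 11-1) = C(18, 10) = 43758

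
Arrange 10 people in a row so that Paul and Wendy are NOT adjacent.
Total - adjacent = 10! - (10-1)!×2 = 3628800 - 725760 = 2903040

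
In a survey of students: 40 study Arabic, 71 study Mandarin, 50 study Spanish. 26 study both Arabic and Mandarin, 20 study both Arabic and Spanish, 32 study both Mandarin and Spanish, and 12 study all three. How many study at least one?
|A∪B∪C| = 40+71+50-26-20-32+12 = 95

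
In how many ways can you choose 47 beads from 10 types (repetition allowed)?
C(47+10-1, 10-1) = C(56, 9) = 7575968400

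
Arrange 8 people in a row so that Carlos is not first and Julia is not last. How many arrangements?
By inclusion-exclusion: 8! - 2×(8-1)! + (8-2)! = 40320 - 10080 + 720 = 30960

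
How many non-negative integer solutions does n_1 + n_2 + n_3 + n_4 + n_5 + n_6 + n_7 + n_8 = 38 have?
C(38+8-1, 8-1) = C(45, 7) = 45379620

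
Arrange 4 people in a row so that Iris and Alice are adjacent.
Treat as block: (4-1)! × 2! = 6 × 2 = 12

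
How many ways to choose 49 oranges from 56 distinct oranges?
C(56,49) = 56!/(49!×7!) = 231917400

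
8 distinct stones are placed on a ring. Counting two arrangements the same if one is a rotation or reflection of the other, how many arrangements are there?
(8-1)!/2 = 5040/2 = 2520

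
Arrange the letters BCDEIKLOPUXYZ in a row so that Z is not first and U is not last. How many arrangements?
By inclusion-exclusion: 13! - 2×(13-1)! + (13-2)! = 6227020800 - 958003200 + 39916800 = 5308934400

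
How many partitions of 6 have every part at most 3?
Let r_j(i) = number of partitions of i into parts ≤ j, for i = 0..6. r_1(i) = 1 for all i; r_j(i) = r_{j-1}(i) + r_j(i-j). Rows j = 2..3: ≤2: 1 1 2 2 3 3 4; ≤3: 1 1 2 3 4 5 7. r_3(6) = 7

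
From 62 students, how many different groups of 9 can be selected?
C(62,9) = 62!/(9!×53!) = 20286591270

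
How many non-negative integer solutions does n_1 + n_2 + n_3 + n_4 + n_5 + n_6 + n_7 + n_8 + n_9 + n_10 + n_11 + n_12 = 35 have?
C(35+12-1, 12-1) = C(46, 11) = 13340783196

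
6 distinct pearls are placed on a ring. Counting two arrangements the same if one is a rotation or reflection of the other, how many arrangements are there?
(6-1)!/2 = 120/2 = 60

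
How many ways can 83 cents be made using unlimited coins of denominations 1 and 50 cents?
Coefficient of x^83 in 1/(1-x^1) · 1/(1-x^50). Use j coins of 50 for j = 0..⌊83/50⌋ = 1, the rest in 1s: 1 + 1 = 2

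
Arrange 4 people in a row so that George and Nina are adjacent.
Treat as block: (4-1)! × 2! = 6 × 2 = 12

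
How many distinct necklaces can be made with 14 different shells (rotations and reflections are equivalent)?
(14-1)!/2 = 6227020800/2 = 3113510400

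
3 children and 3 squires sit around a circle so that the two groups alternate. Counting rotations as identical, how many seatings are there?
Fix one of the children: (3-1)! ways for the remaining children, × 3! ways for the squires = 2 × 6 = 12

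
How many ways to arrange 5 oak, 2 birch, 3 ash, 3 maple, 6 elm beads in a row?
19! / (5! × 2! × 3! × 3! × 6!) = 19554575040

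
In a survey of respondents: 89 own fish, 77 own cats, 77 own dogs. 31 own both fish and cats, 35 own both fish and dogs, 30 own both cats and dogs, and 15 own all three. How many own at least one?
|A∪B∪C| = 89+77+77-31-35-30+15 = 162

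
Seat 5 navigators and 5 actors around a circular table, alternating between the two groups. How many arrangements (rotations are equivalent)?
Fix one of the navigators: (5-1)! ways for the remaining navigators, × 5! ways for the actors = 24 × 120 = 2880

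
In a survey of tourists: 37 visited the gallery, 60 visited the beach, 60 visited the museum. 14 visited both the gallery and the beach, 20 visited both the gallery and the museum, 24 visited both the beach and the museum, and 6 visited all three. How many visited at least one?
|A∪B∪C| = 37+60+60-14-20-24+6 = 105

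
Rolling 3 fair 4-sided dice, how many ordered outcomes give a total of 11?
Coefficient of x^11 in (x + x² + ... + x^4)^3. By inclusion-exclusion on dice exceeding 4: Σ_j (-1)^j C(3,j)·C(11-1-4j, 2) = C(3,0)·C(10,2) - C(3,1)·C(6,2) + C(3,2)·C(2,2) = 1·45 - 3·15 + 3·1 = 3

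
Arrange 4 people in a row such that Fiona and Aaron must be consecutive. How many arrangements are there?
Treat the 2 as one block: (4-2+1)! × 2! = 6 × 2 = 12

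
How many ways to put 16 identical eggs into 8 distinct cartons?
C(16+8-1, 8-1) = C(23, 7) = 245157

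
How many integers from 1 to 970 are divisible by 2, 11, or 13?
⌊970/2⌋+⌊970/11⌋+⌊970/13⌋ - ⌊970/22⌋-⌊970/26⌋-⌊970/143⌋ + ⌊970/286⌋ = 485+88+74 - 44-37-6 + 3 = 563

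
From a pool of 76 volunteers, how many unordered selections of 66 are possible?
C(76,66) = 76!/(66!×10!) = 954526728530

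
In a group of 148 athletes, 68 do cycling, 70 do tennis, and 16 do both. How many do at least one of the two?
|A∪B| = |A| + |B| - |A∩B| = 68 + 70 - 16 = 122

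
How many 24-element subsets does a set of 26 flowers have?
C(26,24) = 26!/(24!×2!) = 325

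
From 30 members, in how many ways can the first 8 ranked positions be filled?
P(30,8) = 30!/(30-8)! = 235989936000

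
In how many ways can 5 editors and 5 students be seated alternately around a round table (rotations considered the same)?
Fix one of the editors: (5-1)! ways for the remaining editors, × 5! ways for the students = 24 × 120 = 2880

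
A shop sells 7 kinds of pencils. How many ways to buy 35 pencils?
C(35+7-1, 7-1) = C(41, 6) = 4496388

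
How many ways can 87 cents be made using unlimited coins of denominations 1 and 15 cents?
Coefficient of x^87 in 1/(1-x^1) · 1/(1-x^15). Use j coins of 15 for j = 0..⌊87/15⌋ = 5, the rest in 1s: 5 + 1 = 6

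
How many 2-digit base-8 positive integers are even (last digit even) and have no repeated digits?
Last∈{0,2,4,6}. Last=0: 7. Last nonzero: 3×6×P(6,0) = 18. Total = 25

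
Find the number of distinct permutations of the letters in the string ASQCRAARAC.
10! / (1! × 4! × 2! × 2! × 1!) = 37800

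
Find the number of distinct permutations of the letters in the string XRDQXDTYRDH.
11! / (2! × 1! × 1! × 2! × 1! × 3! × 1!) = 1663200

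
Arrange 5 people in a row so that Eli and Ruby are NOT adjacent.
Total - adjacent = 5! - (5-1)!×2 = 120 - 48 = 72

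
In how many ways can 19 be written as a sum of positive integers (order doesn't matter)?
Pentagonal recurrence p(n) = p(n-1) + p(n-2) - p(n-5) - p(n-7) + p(n-12) + p(n-15) - ... gives p(0..18) = 1, 1, 2, 3, 5, 7, 11, 15, 22, 30, 42, 56, 77, 101, 135, 176, 231, 297, 385. p(19) = p(18) + p(17) - p(14) - p(12) + p(7) + p(4) = 385 + 297 - 135 - 77 + 15 + 5 = 490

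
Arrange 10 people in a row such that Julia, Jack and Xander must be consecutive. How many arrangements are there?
Treat the 3 as one block: (10-3+1)! × 3! = 40320 × 6 = 241920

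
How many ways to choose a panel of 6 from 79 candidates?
C(79,6) = 79!/(6!×73!) = 277962685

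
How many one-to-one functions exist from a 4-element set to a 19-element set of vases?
P(19,4) = 19!/(19-4)! = 93024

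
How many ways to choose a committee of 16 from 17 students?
C(17,16) = 17!/(16!×1!) = 17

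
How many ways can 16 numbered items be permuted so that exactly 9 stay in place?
Choose the 9 fixed points C(16,9) = 11440, derange the rest: !7 = Σ_{j=0}^{7} (-1)^j·7!/j! = 5040 - 5040 + 2520 - 840 + 210 - 42 + 7 - 1 = 1854. Product = 11440 × 1854 = 21209760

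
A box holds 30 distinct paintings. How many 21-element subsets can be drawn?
C(30,21) = 30!/(21!×9!) = 14307150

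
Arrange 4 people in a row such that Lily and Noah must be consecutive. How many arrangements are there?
Treat the 2 as one block: (4-2+1)! × 2! = 6 × 2 = 12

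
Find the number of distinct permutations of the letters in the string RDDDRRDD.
8! / (3! × 5!) = 56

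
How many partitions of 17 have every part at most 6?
Let r_j(i) = number of partitions of i into parts ≤ j, for i = 0..17. r_1(i) = 1 for all i; r_j(i) = r_{j-1}(i) + r_j(i-j). Rows j = 2..6: ≤2: 1 1 2 2 3 3 4 4 5 5 6 6 7 7 8 8 9 9; ≤3: 1 1 2 3 4 5 7 8 10 12 14 16 19 21 24 27 30 33; ≤4: 1 1 2 3 5 6 9 11 15 18 23 27 34 39 47 54 64 72; ≤5: 1 1 2 3 5 7 10 13 18 23 30 37 47 57 70 84 101 119; ≤6: 1 1 2 3 5 7 11 14 20 26 35 44 58 71 90 110 136 163. r_6(17) = 163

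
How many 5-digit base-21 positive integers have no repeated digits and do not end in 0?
Last digit: 20 nonzero choices. First digit: 19 (nonzero, ≠last). Middle 3: P(19,3) = 5814. Total = 2209320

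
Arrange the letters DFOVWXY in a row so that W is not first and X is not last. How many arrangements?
By inclusion-exclusion: 7! - 2×(7-1)! + (7-2)! = 5040 - 1440 + 120 = 3720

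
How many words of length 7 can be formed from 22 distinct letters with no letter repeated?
P(22,7) = 22!/(22-7)! = 859541760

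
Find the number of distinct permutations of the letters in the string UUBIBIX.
7! / (1! × 2! × 2! × 2!) = 630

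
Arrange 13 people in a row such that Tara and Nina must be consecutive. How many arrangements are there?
Treat the 2 as one block: (13-2+1)! × 2! = 479001600 × 2 = 958003200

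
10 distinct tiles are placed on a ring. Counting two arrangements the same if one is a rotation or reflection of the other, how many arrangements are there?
(10-1)!/2 = 362880/2 = 181440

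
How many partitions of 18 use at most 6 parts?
By conjugation, equals partitions of 18 into parts ≤ 6. Let r_j(i) = number of partitions of i into parts ≤ j, for i = 0..18. r_1(i) = 1 for all i; r_j(i) = r_{j-1}(i) + r_j(i-j). Rows j = 2..6: ≤2: 1 1 2 2 3 3 4 4 5 5 6 6 7 7 8 8 9 9 10; ≤3: 1 1 2 3 4 5 7 8 10 12 14 16 19 21 24 27 30 33 37; ≤4: 1 1 2 3 5 6 9 11 15 18 23 27 34 39 47 54 64 72 84; ≤5: 1 1 2 3 5 7 10 13 18 23 30 37 47 57 70 84 101 119 141; ≤6: 1 1 2 3 5 7 11 14 20 26 35 44 58 71 90 110 136 163 199. r_6(18) = 199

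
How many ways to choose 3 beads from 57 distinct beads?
C(57,3) = 57!/(3!×54!) = 29260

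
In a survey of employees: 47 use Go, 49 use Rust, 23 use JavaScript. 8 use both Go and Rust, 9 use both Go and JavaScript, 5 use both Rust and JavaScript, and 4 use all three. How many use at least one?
|A∪B∪C| = 47+49+23-8-9-5+4 = 101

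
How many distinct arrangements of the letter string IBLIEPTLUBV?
11! / (1! × 1! × 2! × 1! × 1! × 2! × 2! × 1!) = 4989600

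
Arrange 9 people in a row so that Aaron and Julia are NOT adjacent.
Total - adjacent = 9! - (9-1)!×2 = 362880 - 80640 = 282240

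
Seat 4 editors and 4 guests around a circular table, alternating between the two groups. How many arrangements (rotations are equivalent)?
Fix one of the editors: (4-1)! ways for the remaining editors, × 4! ways for the guests = 6 × 24 = 144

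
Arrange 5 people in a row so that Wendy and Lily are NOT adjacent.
Total - adjacent = 5! - (5-1)!×2 = 120 - 48 = 72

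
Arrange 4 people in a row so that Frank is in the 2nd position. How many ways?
Fix one position: (4-1)! = 6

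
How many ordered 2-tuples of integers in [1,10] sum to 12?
Coefficient of x^12 in (x + x² + ... + x^10)^2. By inclusion-exclusion on dice exceeding 10: Σ_j (-1)^j C(2,j)·C(12-1-10j, 1) = C(2,0)·C(11,1) - C(2,1)·C(1,1) = 1·11 - 2·1 = 9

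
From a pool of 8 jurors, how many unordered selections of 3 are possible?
C(8,3) = 8!/(3!×5!) = 56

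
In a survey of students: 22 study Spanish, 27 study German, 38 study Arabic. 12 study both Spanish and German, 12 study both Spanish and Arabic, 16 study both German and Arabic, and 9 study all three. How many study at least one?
|A∪B∪C| = 22+27+38-12-12-16+9 = 56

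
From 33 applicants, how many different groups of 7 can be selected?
C(33,7) = 33!/(7!×26!) = 4272048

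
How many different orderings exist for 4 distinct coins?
4! = 24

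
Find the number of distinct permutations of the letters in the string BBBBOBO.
7! / (2! × 5!) = 21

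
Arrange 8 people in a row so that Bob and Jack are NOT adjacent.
Total - adjacent = 8! - (8-1)!×2 = 40320 - 10080 = 30240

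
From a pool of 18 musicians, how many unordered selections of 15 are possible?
C(18,15) = 18!/(15!×3!) = 816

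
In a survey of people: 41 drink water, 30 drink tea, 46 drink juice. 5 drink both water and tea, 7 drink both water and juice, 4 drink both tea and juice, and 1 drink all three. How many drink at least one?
|A∪B∪C| = 41+30+46-5-7-4+1 = 102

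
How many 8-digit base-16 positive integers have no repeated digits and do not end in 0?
Last digit: 15 nonzero choices. First digit: 14 (nonzero, ≠last). Middle 6: P(14,6) = 2162160. Total = 454053600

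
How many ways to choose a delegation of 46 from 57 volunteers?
C(57,46) = 57!/(46!×11!) = 184509266760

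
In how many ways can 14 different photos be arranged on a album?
14! = 87178291200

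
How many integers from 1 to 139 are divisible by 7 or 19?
⌊139/7⌋ + ⌊139/19⌋ - ⌊139/133⌋ = 19 + 7 - 1 = 25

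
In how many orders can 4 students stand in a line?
4! = 24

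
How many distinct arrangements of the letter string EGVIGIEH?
8! / (1! × 2! × 2! × 2! × 1!) = 5040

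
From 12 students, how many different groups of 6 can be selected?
C(12,6) = 12!/(6!×6!) = 924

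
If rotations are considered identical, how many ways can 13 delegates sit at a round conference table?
Circular: fix one position, arrange the rest. (13-1)! = 479001600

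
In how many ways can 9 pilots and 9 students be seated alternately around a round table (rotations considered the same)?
Fix one of the pilots: (9-1)! ways for the remaining pilots, × 9! ways for the students = 40320 × 362880 = 14631321600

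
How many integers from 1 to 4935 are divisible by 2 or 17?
⌊4935/2⌋ + ⌊4935/17⌋ - ⌊4935/34⌋ = 2467 + 290 - 145 = 2612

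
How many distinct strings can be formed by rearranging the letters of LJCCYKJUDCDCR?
13! / (1! × 1! × 1! × 1! × 4! × 1! × 2! × 2!) = 64864800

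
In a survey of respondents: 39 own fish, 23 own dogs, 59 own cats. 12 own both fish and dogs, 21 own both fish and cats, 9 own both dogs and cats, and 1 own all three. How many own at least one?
|A∪B∪C| = 39+23+59-12-21-9+1 = 80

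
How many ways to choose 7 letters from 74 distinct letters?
C(74,7) = 74!/(7!×67!) = 1799579064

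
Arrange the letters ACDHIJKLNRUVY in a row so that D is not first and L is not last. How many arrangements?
By inclusion-exclusion: 13! - 2×(13-1)! + (13-2)! = 6227020800 - 958003200 + 39916800 = 5308934400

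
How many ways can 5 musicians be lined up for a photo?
5! = 120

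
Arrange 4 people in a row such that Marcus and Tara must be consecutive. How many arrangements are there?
Treat the 2 as one block: (4-2+1)! × 2! = 6 × 2 = 12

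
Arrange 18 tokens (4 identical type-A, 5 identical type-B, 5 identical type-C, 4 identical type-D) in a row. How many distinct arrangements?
18! / (4! × 5! × 5! × 4!) = 771891120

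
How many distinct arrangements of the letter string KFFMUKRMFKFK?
12! / (2! × 1! × 4! × 4! × 1!) = 415800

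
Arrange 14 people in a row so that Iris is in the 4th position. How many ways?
Fix one position: (14-1)! = 6227020800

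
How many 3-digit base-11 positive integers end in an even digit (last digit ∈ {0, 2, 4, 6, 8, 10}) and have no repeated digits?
Last∈{0,2,4,6,8,10}. Last=0: 90. Last nonzero: 5×9×P(9,1) = 405. Total = 495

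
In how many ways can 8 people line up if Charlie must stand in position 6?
Fix one position: (8-1)! = 5040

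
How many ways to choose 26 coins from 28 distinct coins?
C(28,26) = 28!/(26!×2!) = 378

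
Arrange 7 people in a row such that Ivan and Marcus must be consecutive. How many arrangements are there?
Treat the 2 as one block: (7-2+1)! × 2! = 720 × 2 = 1440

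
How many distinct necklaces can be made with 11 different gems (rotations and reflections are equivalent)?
(11-1)!/2 = 3628800/2 = 1814400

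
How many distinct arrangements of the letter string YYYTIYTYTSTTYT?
14! / (1! × 1! × 6! × 6!) = 168168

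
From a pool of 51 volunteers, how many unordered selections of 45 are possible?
C(51,45) = 51!/(45!×6!) = 18009460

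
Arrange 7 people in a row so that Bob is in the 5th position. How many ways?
Fix one position: (7-1)! = 720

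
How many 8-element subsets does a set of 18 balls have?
C(18,8) = 18!/(8!×10!) = 43758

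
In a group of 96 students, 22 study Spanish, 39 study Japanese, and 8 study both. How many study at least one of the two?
|A∪B| = |A| + |B| - |A∩B| = 22 + 39 - 8 = 53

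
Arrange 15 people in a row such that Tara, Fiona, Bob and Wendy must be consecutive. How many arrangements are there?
Treat the 4 as one block: (15-4+1)! × 4! = 479001600 × 24 = 11496038400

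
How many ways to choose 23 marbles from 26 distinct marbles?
C(26,23) = 26!/(23!×3!) = 2600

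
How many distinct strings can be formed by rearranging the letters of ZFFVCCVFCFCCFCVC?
16! / (7! × 5! × 1! × 3!) = 5765760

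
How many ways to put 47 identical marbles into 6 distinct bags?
C(47+6-1, 6-1) = C(52, 5) = 2598960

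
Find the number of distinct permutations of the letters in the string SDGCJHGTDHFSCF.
14! / (2! × 1! × 2! × 2! × 2! × 2! × 2! × 1!) = 1362160800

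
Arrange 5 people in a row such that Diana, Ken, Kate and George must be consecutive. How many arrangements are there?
Treat the 4 as one block: (5-4+1)! × 4! = 2 × 24 = 48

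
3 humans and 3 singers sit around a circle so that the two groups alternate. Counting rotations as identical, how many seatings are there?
Fix one of the humans: (3-1)! ways for the remaining humans, × 3! ways for the singers = 2 × 6 = 12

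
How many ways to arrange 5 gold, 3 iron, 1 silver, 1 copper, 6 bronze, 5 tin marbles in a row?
21! / (5! × 3! × 1! × 1! × 6! × 5!) = 821292151680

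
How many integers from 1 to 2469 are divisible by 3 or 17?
⌊2469/3⌋ + ⌊2469/17⌋ - ⌊2469/51⌋ = 823 + 145 - 48 = 920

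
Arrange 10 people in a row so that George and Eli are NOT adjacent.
Total - adjacent = 10! - (10-1)!×2 = 3628800 - 725760 = 2903040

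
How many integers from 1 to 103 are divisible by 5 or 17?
⌊103/5⌋ + ⌊103/17⌋ - ⌊103/85⌋ = 20 + 6 - 1 = 25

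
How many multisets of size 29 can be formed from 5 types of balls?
C(29+5-1, 5-1) = C(33, 4) = 40920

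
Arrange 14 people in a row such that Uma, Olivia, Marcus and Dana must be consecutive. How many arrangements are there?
Treat the 4 as one block: (14-4+1)! × 4! = 39916800 × 24 = 958003200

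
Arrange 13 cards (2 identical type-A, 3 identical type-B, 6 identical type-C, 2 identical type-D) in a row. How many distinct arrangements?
13! / (2! × 3! × 6! × 2!) = 360360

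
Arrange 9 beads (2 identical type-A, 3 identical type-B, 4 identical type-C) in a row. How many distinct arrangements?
9! / (2! × 3! × 4!) = 1260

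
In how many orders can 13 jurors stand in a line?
13! = 6227020800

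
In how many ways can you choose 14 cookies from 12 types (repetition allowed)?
C(14+12-1, 12-1) = C(25, 11) = 4457400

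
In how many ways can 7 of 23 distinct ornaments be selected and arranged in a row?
P(23,7) = 23!/(23-7)! = 1235591280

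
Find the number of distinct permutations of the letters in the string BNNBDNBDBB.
10! / (3! × 2! × 5!) = 2520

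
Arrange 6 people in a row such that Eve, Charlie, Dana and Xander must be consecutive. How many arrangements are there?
Treat the 4 as one block: (6-4+1)! × 4! = 6 × 24 = 144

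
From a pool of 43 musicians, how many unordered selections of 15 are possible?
C(43,15) = 43!/(15!×28!) = 151532656696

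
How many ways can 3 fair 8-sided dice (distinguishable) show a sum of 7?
Coefficient of x^7 in (x + x² + ... + x^8)^3. By inclusion-exclusion on dice exceeding 8: Σ_j (-1)^j C(3,j)·C(7-1-8j, 2) = C(3,0)·C(6,2) = 1·15 = 15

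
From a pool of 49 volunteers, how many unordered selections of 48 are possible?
C(49,48) = 49!/(48!×1!) = 49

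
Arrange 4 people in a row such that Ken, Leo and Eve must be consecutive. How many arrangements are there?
Treat the 3 as one block: (4-3+1)! × 3! = 2 × 6 = 12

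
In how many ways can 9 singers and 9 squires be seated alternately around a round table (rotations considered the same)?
Fix one of the singers: (9-1)! ways for the remaining singers, × 9! ways for the squires = 40320 × 362880 = 14631321600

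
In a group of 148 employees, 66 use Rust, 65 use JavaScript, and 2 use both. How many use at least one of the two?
|A∪B| = |A| + |B| - |A∩B| = 66 + 65 - 2 = 129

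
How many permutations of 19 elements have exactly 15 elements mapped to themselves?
Choose the 15 fixed points C(19,15) = 3876, derange the rest: !4 = Σ_{j=0}^{4} (-1)^j·4!/j! = 24 - 24 + 12 - 4 + 1 = 9. Product = 3876 × 9 = 34884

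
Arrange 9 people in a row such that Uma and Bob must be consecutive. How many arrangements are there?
Treat the 2 as one block: (9-2+1)! × 2! = 40320 × 2 = 80640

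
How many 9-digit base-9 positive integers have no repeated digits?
First digit: 8 choices (nonzero). Then descending: 8 × 8 × 7 × 6 × 5 × 4 × 3 × 2 × 1 = 322560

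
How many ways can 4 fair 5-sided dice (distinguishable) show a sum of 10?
Coefficient of x^10 in (x + x² + ... + x^5)^4. By inclusion-exclusion on dice exceeding 5: Σ_j (-1)^j C(4,j)·C(10-1-5j, 3) = C(4,0)·C(9,3) - C(4,1)·C(4,3) = 1·84 - 4·4 = 68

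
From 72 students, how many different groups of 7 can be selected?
C(72,7) = 72!/(7!×65!) = 1473109704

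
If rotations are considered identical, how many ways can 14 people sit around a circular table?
Circular: fix one position, arrange the rest. (14-1)! = 6227020800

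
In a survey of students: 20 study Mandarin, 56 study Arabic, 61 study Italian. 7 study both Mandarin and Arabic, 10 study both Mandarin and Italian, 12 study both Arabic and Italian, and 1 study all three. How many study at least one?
|A∪B∪C| = 20+56+61-7-10-12+1 = 109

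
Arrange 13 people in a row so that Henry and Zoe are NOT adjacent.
Total - adjacent = 13! - (13-1)!×2 = 6227020800 - 958003200 = 5269017600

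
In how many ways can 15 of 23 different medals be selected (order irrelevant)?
C(23,15) = 23!/(15!×8!) = 490314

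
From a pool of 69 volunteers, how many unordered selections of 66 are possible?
C(69,66) = 69!/(66!×3!) = 52394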